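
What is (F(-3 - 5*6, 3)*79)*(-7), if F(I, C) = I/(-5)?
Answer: -18249/5 ≈ -3649.8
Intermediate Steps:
F(I, C) = -I/5 (F(I, C) = I*(-⅕) = -I/5)
(F(-3 - 5*6, 3)*79)*(-7) = (-(-3 - 5*6)/5*79)*(-7) = (-(-3 - 30)/5*79)*(-7) = (-⅕*(-33)*79)*(-7) = ((33/5)*79)*(-7) = (2607/5)*(-7) = -18249/5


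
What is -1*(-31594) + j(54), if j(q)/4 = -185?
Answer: 30854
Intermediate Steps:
j(q) = -740 (j(q) = 4*(-185) = -740)
-1*(-31594) + j(54) = -1*(-31594) - 740 = 31594 - 740 = 30854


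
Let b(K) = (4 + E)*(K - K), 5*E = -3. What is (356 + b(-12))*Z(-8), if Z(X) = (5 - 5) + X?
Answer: -2848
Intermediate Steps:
E = -3/5 (E = (1/5)*(-3) = -3/5 ≈ -0.60000)
Z(X) = X (Z(X) = 0 + X = X)
b(K) = 0 (b(K) = (4 - 3/5)*(K - K) = (17/5)*0 = 0)
(356 + b(-12))*Z(-8) = (356 + 0)*(-8) = 356*(-8) = -2848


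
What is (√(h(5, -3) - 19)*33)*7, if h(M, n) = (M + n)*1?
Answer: 231*I*√17 ≈ 952.44*I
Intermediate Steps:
h(M, n) = M + n
(√(h(5, -3) - 19)*33)*7 = (√((5 - 3) - 19)*33)*7 = (√(2 - 19)*33)*7 = (√(-17)*33)*7 = ((I*√17)*33)*7 = (33*I*√17)*7 = 231*I*√17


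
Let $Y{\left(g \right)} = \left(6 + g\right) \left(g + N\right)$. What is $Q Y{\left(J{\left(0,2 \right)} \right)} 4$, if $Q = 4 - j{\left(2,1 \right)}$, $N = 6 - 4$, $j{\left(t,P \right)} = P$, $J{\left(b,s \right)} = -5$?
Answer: $-36$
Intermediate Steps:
$N = 2$
$Q = 3$ ($Q = 4 - 1 = 3$)
$Y{\left(g \right)} = \left(2 + g\right) \left(6 + g\right)$ ($Y{\left(g \right)} = \left(6 + g\right) \left(g + 2\right) = \left(6 + g\right) \left(2 + g\right) = \left(2 + g\right) \left(6 + g\right)$)
$Q Y{\left(J{\left(0,2 \right)} \right)} 4 = 3 \left(12 + \left(-5\right)^{2} + 8 \left(-5\right)\right) 4 = 3 \left(12 + 25 - 40\right) 4 = 3 \left(-3\right) 4 = \left(-9\right) 4 = -36$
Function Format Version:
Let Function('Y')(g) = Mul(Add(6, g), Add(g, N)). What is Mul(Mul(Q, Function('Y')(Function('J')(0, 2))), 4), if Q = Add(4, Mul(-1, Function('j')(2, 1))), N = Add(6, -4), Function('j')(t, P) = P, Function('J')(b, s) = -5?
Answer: -36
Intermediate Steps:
N = 2
Q = 3 (Q = Add(4, Mul(-1, 1)) = Add(4, -1) = 3)
Function('Y')(g) = Mul(Add(2, g), Add(6, g)) (Function('Y')(g) = Mul(Add(6, g), Add(g, 2)) = Mul(Add(6, g), Add(2, g)) = Mul(Add(2, g), Add(6, g)))
Mul(Mul(Q, Function('Y')(Function('J')(0, 2))), 4) = Mul(Mul(3, Add(12, Pow(-5, 2), Mul(8, -5))), 4) = Mul(Mul(3, Add(12, 25, -40)), 4) = Mul(Mul(3, -3), 4) = Mul(-9, 4) = -36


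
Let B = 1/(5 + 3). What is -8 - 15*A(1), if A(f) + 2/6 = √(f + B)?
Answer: -3 - 45*√2/4 ≈ -18.910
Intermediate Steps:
B = ⅛ (B = 1/8 = ⅛ ≈ 0.12500)
A(f) = -⅓ + √(⅛ + f) (A(f) = -⅓ + √(f + ⅛) = -⅓ + √(⅛ + f))
-8 - 15*A(1) = -8 - 15*(-⅓ + √(2 + 16*1)/4) = -8 - 15*(-⅓ + √(2 + 16)/4) = -8 - 15*(-⅓ + √18/4) = -8 - 15*(-⅓ + (3*√2)/4) = -8 - 15*(-⅓ + 3*√2/4) = -8 + (5 - 45*√2/4) = -3 - 45*√2/4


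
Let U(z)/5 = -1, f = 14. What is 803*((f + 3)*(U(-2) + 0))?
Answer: -68255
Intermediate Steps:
U(z) = -5 (U(z) = 5*(-1) = -5)
803*((f + 3)*(U(-2) + 0)) = 803*((14 + 3)*(-5 + 0)) = 803*(17*(-5)) = 803*(-85) = -68255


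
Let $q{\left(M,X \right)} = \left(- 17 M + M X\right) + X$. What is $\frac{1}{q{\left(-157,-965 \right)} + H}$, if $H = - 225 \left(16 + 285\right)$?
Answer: $\frac{1}{85484} \approx 1.1698 \cdot 10^{-5}$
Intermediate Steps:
$q{\left(M,X \right)} = X - 17 M + M X$
$H = -67725$ ($H = \left(-225\right) 301 = -67725$)
$\frac{1}{q{\left(-157,-965 \right)} + H} = \frac{1}{\left(-965 - -2669 - -151505\right) - 67725} = \frac{1}{\left(-965 + 2669 + 151505\right) - 67725} = \frac{1}{153209 - 67725} = \frac{1}{85484}$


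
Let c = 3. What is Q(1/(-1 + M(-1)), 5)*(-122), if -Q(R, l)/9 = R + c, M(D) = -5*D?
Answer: 7137/2 ≈ 3568.5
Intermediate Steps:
Q(R, l) = -27 - 9*R (Q(R, l) = -9*(R + 3) = -9*(3 + R) = -27 - 9*R)
Q(1/(-1 + M(-1)), 5)*(-122) = (-27 - 9/(-1 - 5*(-1)))*(-122) = (-27 - 9/(-1 + 5))*(-122) = (-27 - 9/4)*(-122) = -117/4*(-122) = 7137/2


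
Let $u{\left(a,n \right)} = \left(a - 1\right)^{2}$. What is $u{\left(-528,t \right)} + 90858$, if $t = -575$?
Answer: $370699$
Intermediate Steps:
$u{\left(a,n \right)} = \left(-1 + a\right)^{2}$
$u{\left(-528,t \right)} + 90858 = \left(-1 - 528\right)^{2} + 90858 = \left(-529\right)^{2} + 90858 = 279841 + 90858 = 370699$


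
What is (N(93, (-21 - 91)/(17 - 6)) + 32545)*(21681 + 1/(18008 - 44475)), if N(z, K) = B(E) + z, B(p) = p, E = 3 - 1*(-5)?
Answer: 18733287674796/26467 ≈ 7.0780e+8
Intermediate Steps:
E = 8 (E = 3 + 5 = 8)
N(z, K) = 8 + z
(N(93, (-21 - 91)/(17 - 6)) + 32545)*(21681 + 1/(18008 - 44475)) = ((8 + 93) + 32545)*(21681 + 1/(18008 - 44475)) = (101 + 32545)*(21681 + 1/(-26467)) = 32646*(21681 - 1/26467) = 32646*(573831026/26467) = 18733287674796/26467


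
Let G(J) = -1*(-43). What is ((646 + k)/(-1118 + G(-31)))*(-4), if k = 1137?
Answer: 7132/1075 ≈ 6.6344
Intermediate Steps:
G(J) = 43
((646 + k)/(-1118 + G(-31)))*(-4) = ((646 + 1137)/(-1118 + 43))*(-4) = (1783/(-1075))*(-4) = (1783*(-1/1075))*(-4) = -1783/1075*(-4) = 7132/1075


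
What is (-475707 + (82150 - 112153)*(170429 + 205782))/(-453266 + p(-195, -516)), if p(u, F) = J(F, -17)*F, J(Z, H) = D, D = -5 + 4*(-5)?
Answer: 5643967170/220183 ≈ 25633.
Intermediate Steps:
D = -25 (D = -5 - 20 = -25)
J(Z, H) = -25
p(u, F) = -25*F
(-475707 + (82150 - 112153)*(170429 + 205782))/(-453266 + p(-195, -516)) = (-475707 + (82150 - 112153)*(170429 + 205782))/(-453266 - 25*(-516)) = (-475707 - 30003*376211)/(-453266 + 12900) = (-475707 - 11287458633)/(-440366) = -11287934340*(-1/440366) = 5643967170/220183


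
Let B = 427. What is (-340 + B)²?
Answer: 7569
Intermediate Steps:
(-340 + B)² = (-340 + 427)² = 87² = 7569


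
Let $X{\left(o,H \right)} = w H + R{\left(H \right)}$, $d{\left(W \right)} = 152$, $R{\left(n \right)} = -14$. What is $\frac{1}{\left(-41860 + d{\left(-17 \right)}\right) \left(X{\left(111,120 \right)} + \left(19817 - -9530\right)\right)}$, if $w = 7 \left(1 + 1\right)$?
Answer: $- \frac{1}{1293490204} \approx -7.731 \cdot 10^{-10}$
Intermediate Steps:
$w = 14$ ($w = 7 \cdot 2 = 14$)
$X{\left(o,H \right)} = -14 + 14 H$ ($X{\left(o,H \right)} = 14 H - 14 = -14 + 14 H$)
$\frac{1}{\left(-41860 + d{\left(-17 \right)}\right) \left(X{\left(111,120 \right)} + \left(19817 - -9530\right)\right)} = \frac{1}{\left(-41860 + 152\right) \left(\left(-14 + 14 \cdot 120\right) + \left(19817 - -9530\right)\right)} = \frac{1}{\left(-41708\right) \left(\left(-14 + 1680\right) + \left(19817 + 9530\right)\right)} = \frac{1}{\left(-41708\right) \left(1666 + 29347\right)} = \frac{1}{\left(-41708\right) 31013} = \frac{1}{-1293490204} = - \frac{1}{1293490204}$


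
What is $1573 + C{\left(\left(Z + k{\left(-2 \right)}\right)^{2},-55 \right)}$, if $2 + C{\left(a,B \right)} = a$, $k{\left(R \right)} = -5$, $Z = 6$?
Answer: $1572$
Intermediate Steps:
$C{\left(a,B \right)} = -2 + a$
$1573 + C{\left(\left(Z + k{\left(-2 \right)}\right)^{2},-55 \right)} = 1573 - \left(2 - \left(6 - 5\right)^{2}\right) = 1573 - \left(2 - 1^{2}\right) = 1573 + \left(-2 + 1\right) = 1573 - 1 = 1572$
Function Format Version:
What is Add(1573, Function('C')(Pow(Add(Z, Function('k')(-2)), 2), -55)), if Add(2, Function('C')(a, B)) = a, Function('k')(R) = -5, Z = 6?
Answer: 1572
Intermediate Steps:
Function('C')(a, B) = Add(-2, a)
Add(1573, Function('C')(Pow(Add(Z, Function('k')(-2)), 2), -55)) = Add(1573, Add(-2, Pow(Add(6, -5), 2))) = Add(1573, Add(-2, Pow(1, 2))) = Add(1573, Add(-2, 1)) = Add(1573, -1) = 1572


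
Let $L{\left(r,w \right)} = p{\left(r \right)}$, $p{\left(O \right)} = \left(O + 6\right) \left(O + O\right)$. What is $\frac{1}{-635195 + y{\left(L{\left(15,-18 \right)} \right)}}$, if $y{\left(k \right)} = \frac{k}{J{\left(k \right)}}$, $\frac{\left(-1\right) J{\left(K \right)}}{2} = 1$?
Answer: $- \frac{1}{635510} \approx -1.5735 \cdot 10^{-6}$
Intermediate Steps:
$p{\left(O \right)} = 2 O \left(6 + O\right)$ ($p{\left(O \right)} = \left(6 + O\right) 2 O = 2 O \left(6 + O\right)$)
$J{\left(K \right)} = -2$ ($J{\left(K \right)} = \left(-2\right) 1 = -2$)
$L{\left(r,w \right)} = 2 r \left(6 + r\right)$
$y{\left(k \right)} = - \frac{k}{2}$ ($y{\left(k \right)} = \frac{k}{-2} = k \left(- \frac{1}{2}\right) = - \frac{k}{2}$)
$\frac{1}{-635195 + y{\left(L{\left(15,-18 \right)} \right)}} = \frac{1}{-635195 - \frac{2 \cdot 15 \left(6 + 15\right)}{2}} = \frac{1}{-635195 - \frac{2 \cdot 15 \cdot 21}{2}} = \frac{1}{-635195 - 315} = \frac{1}{-635510} = - \frac{1}{635510}$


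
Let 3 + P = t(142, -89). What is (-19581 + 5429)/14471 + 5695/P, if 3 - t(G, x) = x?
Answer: 2798373/44411 ≈ 63.011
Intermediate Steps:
t(G, x) = 3 - x
P = 89 (P = -3 + (3 - 1*(-89)) = -3 + (3 + 89) = -3 + 92 = 89)
(-19581 + 5429)/14471 + 5695/P = (-19581 + 5429)/14471 + 5695/89 = -14152*1/14471 + 5695*(1/89) = -488/499 + 5695/89 = 2798373/44411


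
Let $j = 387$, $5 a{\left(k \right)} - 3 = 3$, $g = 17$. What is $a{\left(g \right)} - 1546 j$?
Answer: $- \frac{2991504}{5} \approx -5.983 \cdot 10^{5}$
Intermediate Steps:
$a{\left(k \right)} = \frac{6}{5}$ ($a{\left(k \right)} = \frac{3}{5} + \frac{1}{5} \cdot 3 = \frac{3}{5} + \frac{3}{5} = \frac{6}{5}$)
$a{\left(g \right)} - 1546 j = \frac{6}{5} - 598302 = - \frac{2991504}{5}$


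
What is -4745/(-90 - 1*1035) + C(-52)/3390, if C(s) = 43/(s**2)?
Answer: 579938341/137498400 ≈ 4.2178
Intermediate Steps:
C(s) = 43/s**2
-4745/(-90 - 1*1035) + C(-52)/3390 = -4745/(-90 - 1*1035) + (43/(-52)**2)/3390 = -4745/(-90 - 1035) + (43*(1/2704))*(1/3390) = -4745/(-1125) + (43/2704)*(1/3390) = -4745*(-1/1125) + 43/9166560 = 949/225 + 43/9166560 = 579938341/137498400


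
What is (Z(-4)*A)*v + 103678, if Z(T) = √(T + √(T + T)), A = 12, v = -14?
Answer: 103678 - 168*√(-4 + 2*I*√2) ≈ 1.0357e+5 - 354.38*I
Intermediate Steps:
Z(T) = √(T + √2*√T) (Z(T) = √(T + √(2*T)) = √(T + √2*√T))
(Z(-4)*A)*v + 103678 = (√(-4 + √2*√(-4))*12)*(-14) + 103678 = (√(-4 + √2*(2*I))*12)*(-14) + 103678 = (√(-4 + 2*I*√2)*12)*(-14) + 103678 = (12*√(-4 + 2*I*√2))*(-14) + 103678 = -168*√(-4 + 2*I*√2) + 103678 = 103678 - 168*√(-4 + 2*I*√2)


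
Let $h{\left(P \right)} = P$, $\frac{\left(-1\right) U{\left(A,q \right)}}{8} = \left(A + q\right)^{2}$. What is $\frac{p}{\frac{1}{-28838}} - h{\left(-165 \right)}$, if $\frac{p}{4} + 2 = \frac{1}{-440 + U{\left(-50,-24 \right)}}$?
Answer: $\frac{1276950858}{5531} \approx 2.3087 \cdot 10^{5}$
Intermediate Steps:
$U{\left(A,q \right)} = - 8 \left(A + q\right)^{2}$
$p = - \frac{88497}{11062}$ ($p = -8 + \frac{4}{-440 - 8 \left(-50 - 24\right)^{2}} = -8 + \frac{4}{-440 - 8 \left(-74\right)^{2}} = -8 + \frac{4}{-440 - 43808} = -8 + \frac{4}{-44248} = -8 + 4 \left(- \frac{1}{44248}\right) = -8 - \frac{1}{11062} = - \frac{88497}{11062} \approx -8.0001$)
$\frac{p}{\frac{1}{-28838}} - h{\left(-165 \right)} = - \frac{88497}{11062 \frac{1}{-28838}} - -165 = - \frac{88497}{11062 \left(- \frac{1}{28838}\right)} + 165 = \left(- \frac{88497}{11062}\right) \left(-28838\right) + 165 = \frac{1276038243}{5531} + 165 = \frac{1276950858}{5531}$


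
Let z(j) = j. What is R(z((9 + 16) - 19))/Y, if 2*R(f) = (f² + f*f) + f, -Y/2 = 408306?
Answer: -13/272204 ≈ -4.7758e-5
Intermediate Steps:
Y = -816612 (Y = -2*408306 = -816612)
R(f) = f² + f/2 (R(f) = ((f² + f*f) + f)/2 = ((f² + f²) + f)/2 = (2*f² + f)/2 = (f + 2*f²)/2 = f² + f/2)
R(z((9 + 16) - 19))/Y = (((9 + 16) - 19)*(½ + ((9 + 16) - 19)))/(-816612) = ((25 - 19)*(½ + (25 - 19)))*(-1/816612) = (6*(½ + 6))*(-1/816612) = (6*(13/2))*(-1/816612) = 39*(-1/816612) = -13/272204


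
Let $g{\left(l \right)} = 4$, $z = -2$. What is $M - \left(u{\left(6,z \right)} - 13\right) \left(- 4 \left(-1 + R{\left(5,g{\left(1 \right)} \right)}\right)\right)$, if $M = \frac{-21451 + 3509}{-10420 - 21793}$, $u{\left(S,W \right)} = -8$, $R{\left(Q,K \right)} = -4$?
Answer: $\frac{13547402}{32213} \approx 420.56$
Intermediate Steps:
$M = \frac{17942}{32213}$ ($M = - \frac{17942}{-32213} = \left(-17942\right) \left(- \frac{1}{32213}\right) = \frac{17942}{32213} \approx 0.55698$)
$M - \left(u{\left(6,z \right)} - 13\right) \left(- 4 \left(-1 + R{\left(5,g{\left(1 \right)} \right)}\right)\right) = \frac{17942}{32213} - \left(-8 - 13\right) \left(- 4 \left(-1 - 4\right)\right) = \frac{17942}{32213} - - 21 \left(\left(-4\right) \left(-5\right)\right) = \frac{17942}{32213} - \left(-21\right) 20 = \frac{17942}{32213} - -420 = \frac{17942}{32213} + 420 = \frac{13547402}{32213}$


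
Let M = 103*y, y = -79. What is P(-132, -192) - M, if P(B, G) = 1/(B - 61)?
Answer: 1570440/193 ≈ 8137.0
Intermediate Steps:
M = -8137 (M = 103*(-79) = -8137)
P(B, G) = 1/(-61 + B)
P(-132, -192) - M = 1/(-61 - 132) - 1*(-8137) = 1/(-193) + 8137 = -1/193 + 8137 = 1570440/193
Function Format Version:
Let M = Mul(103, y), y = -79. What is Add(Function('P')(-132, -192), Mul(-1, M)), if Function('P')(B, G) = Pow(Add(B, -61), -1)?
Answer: Rational(1570440, 193) ≈ 8137.0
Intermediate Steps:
M = -8137 (M = Mul(103, -79) = -8137)
Function('P')(B, G) = Pow(Add(-61, B), -1)
Add(Function('P')(-132, -192), Mul(-1, M)) = Add(Pow(Add(-61, -132), -1), Mul(-1, -8137)) = Add(Pow(-193, -1), 8137) = Add(Rational(-1, 193), 8137) = Rational(1570440, 193)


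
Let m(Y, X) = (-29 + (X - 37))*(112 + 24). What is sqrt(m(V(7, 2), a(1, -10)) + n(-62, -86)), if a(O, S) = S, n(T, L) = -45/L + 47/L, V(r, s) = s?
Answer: I*sqrt(19111307)/43 ≈ 101.67*I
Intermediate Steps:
n(T, L) = 2/L
m(Y, X) = -8976 + 136*X (m(Y, X) = (-29 + (-37 + X))*136 = (-66 + X)*136 = -8976 + 136*X)
sqrt(m(V(7, 2), a(1, -10)) + n(-62, -86)) = sqrt((-8976 + 136*(-10)) + 2/(-86)) = sqrt((-8976 - 1360) + 2*(-1/86)) = sqrt(-10336 - 1/43) = sqrt(-444449/43) = I*sqrt(19111307)/43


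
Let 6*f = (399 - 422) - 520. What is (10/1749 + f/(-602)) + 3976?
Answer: 8372973505/2105796 ≈ 3976.2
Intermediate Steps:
f = -181/2 (f = ((399 - 422) - 520)/6 = (-23 - 520)/6 = (1/6)*(-543) = -181/2 ≈ -90.500)
(10/1749 + f/(-602)) + 3976 = (10/1749 - 181/2/(-602)) + 3976 = (10*(1/1749) - 181/2*(-1/602)) + 3976 = (10/1749 + 181/1204) + 3976 = 328609/2105796 + 3976 = 8372973505/2105796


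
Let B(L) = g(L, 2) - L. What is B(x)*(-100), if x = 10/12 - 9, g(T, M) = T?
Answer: 0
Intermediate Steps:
x = -49/6 (x = 10*(1/12) - 9 = 5/6 - 9 = -49/6 ≈ -8.1667)
B(L) = 0 (B(L) = L - L = 0)
B(x)*(-100) = 0*(-100) = 0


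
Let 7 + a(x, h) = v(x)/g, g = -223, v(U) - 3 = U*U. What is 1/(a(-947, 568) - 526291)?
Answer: -223/118261266 ≈ -1.8857e-6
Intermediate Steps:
v(U) = 3 + U² (v(U) = 3 + U*U = 3 + U²)
a(x, h) = -1564/223 - x²/223 (a(x, h) = -7 + (3 + x²)/(-223) = -7 + (3 + x²)*(-1/223) = -7 + (-3/223 - x²/223) = -1564/223 - x²/223)
1/(a(-947, 568) - 526291) = 1/((-1564/223 - 1/223*(-947)²) - 526291) = 1/((-1564/223 - 1/223*896809) - 526291) = 1/((-1564/223 - 896809/223) - 526291) = 1/(-898373/223 - 526291) = 1/(-118261266/223) = -223/118261266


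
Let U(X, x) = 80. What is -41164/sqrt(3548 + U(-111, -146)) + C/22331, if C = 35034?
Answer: 35034/22331 - 20582*sqrt(907)/907 ≈ -681.85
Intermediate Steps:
-41164/sqrt(3548 + U(-111, -146)) + C/22331 = -41164/sqrt(3548 + 80) + 35034/22331 = -41164*sqrt(907)/1814 + 35034*(1/22331) = -41164*sqrt(907)/1814 + 35034/22331 = -20582*sqrt(907)/907 + 35034/22331 = 35034/22331 - 20582*sqrt(907)/907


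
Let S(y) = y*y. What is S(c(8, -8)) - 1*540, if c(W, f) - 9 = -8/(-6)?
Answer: -3899/9 ≈ -433.22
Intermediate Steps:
c(W, f) = 31/3 (c(W, f) = 9 - 8/(-6) = 9 - 8*(-1/6) = 9 + 4/3 = 31/3)
S(y) = y**2
S(c(8, -8)) - 1*540 = (31/3)**2 - 1*540 = 961/9 - 540 = -3899/9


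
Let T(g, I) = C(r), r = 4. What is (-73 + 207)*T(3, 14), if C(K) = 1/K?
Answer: 67/2 ≈ 33.500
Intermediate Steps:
T(g, I) = 1/4
(-73 + 207)*T(3, 14) = (-73 + 207)*(1/4) = 134*(1/4) = 67/2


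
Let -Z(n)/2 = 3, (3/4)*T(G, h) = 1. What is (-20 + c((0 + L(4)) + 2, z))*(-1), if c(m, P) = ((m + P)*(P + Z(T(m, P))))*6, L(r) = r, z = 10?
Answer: -364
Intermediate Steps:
T(G, h) = 4/3 (T(G, h) = (4/3)*1 = 4/3)
Z(n) = -6 (Z(n) = -2*3 = -6)
c(m, P) = 6*(-6 + P)*(P + m) (c(m, P) = ((m + P)*(P - 6))*6 = ((P + m)*(-6 + P))*6 = ((-6 + P)*(P + m))*6 = 6*(-6 + P)*(P + m))
(-20 + c((0 + L(4)) + 2, z))*(-1) = (-20 + (-36*10 - 36*((0 + 4) + 2) + 6*10**2 + 6*10*((0 + 4) + 2)))*(-1) = (-20 + (-360 - 36*(4 + 2) + 6*100 + 6*10*(4 + 2)))*(-1) = (-20 + (-360 - 36*6 + 600 + 6*10*6))*(-1) = (-20 + (-360 - 216 + 600 + 360))*(-1) = (-20 + 384)*(-1) = 364*(-1) = -364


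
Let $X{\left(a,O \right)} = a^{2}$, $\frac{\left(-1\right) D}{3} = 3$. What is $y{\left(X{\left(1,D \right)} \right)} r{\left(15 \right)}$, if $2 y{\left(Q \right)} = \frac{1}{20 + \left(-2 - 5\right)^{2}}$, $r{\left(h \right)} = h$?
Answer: $\frac{5}{46} \approx 0.1087$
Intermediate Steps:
$D = -9$ ($D = \left(-3\right) 3 = -9$)
$y{\left(Q \right)} = \frac{1}{138}$ ($y{\left(Q \right)} = \frac{1}{2 \left(20 + \left(-2 - 5\right)^{2}\right)} = \frac{1}{2 \left(20 + \left(-7\right)^{2}\right)} = \frac{1}{2 \left(20 + 49\right)} = \frac{1}{2 \cdot 69} = \frac{1}{2} \cdot \frac{1}{69} = \frac{1}{138}$)
$y{\left(X{\left(1,D \right)} \right)} r{\left(15 \right)} = \frac{1}{138} \cdot 15 = \frac{5}{46}$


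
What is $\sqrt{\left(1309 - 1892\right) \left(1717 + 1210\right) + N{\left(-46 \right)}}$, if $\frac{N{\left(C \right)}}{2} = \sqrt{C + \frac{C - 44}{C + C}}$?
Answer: $\frac{\sqrt{-902707289 + 23 i \sqrt{95266}}}{23} \approx 0.0051365 + 1306.3 i$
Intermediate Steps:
$N{\left(C \right)} = 2 \sqrt{C + \frac{-44 + C}{2 C}}$ ($N{\left(C \right)} = 2 \sqrt{C + \frac{C - 44}{C + C}} = 2 \sqrt{C + \frac{-44 + C}{2 C}}$)
$\sqrt{\left(1309 - 1892\right) \left(1717 + 1210\right) + N{\left(-46 \right)}} = \sqrt{\left(1309 - 1892\right) \left(1717 + 1210\right) + \sqrt{2 - \frac{88}{-46} + 4 \left(-46\right)}} = \sqrt{\left(-583\right) 2927 + \sqrt{2 - - \frac{44}{23} - 184}} = \sqrt{-1706441 + \sqrt{2 + \frac{44}{23} - 184}} = \sqrt{-1706441 + \sqrt{- \frac{4142}{23}}} = \sqrt{-1706441 + \frac{i \sqrt{95266}}{23}}$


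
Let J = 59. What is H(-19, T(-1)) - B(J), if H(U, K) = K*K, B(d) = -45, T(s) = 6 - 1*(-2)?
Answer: 109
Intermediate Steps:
T(s) = 8 (T(s) = 6 + 2 = 8)
H(U, K) = K**2
H(-19, T(-1)) - B(J) = 8**2 - 1*(-45) = 64 + 45 = 109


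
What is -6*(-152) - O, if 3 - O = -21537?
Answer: -20628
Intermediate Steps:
O = 21540 (O = 3 - 1*(-21537) = 3 + 21537 = 21540)
-6*(-152) - O = -6*(-152) - 1*21540 = 912 - 21540 = -20628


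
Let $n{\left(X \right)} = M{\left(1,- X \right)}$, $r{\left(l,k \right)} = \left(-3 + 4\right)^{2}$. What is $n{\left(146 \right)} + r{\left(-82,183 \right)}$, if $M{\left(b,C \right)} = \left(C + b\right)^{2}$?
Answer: $21026$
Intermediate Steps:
$r{\left(l,k \right)} = 1$ ($r{\left(l,k \right)} = 1^{2} = 1$)
$n{\left(X \right)} = \left(1 - X\right)^{2}$ ($n{\left(X \right)} = \left(- X + 1\right)^{2} = \left(1 - X\right)^{2}$)
$n{\left(146 \right)} + r{\left(-82,183 \right)} = \left(-1 + 146\right)^{2} + 1 = 145^{2} + 1 = 21025 + 1 = 21026$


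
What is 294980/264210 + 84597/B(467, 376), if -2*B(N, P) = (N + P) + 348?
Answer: -1478380852/10489137 ≈ -140.94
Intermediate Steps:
B(N, P) = -174 - N/2 - P/2 (B(N, P) = -((N + P) + 348)/2 = -(348 + N + P)/2 = -174 - N/2 - P/2)
294980/264210 + 84597/B(467, 376) = 294980/264210 + 84597/(-174 - ½*467 - ½*376) = 294980*(1/264210) + 84597/(-174 - 467/2 - 188) = 29498/26421 + 84597/(-1191/2) = 29498/26421 + 84597*(-2/1191) = 29498/26421 - 56398/397 = -1478380852/10489137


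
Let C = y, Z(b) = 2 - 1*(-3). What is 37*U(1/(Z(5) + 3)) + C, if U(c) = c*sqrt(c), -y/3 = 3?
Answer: -9 + 37*sqrt(2)/32 ≈ -7.3648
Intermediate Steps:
y = -9 (y = -3*3 = -9)
Z(b) = 5 (Z(b) = 2 + 3 = 5)
C = -9
U(c) = c**(3/2)
37*U(1/(Z(5) + 3)) + C = 37*(1/(5 + 3))**(3/2) - 9 = 37*(1/8)**(3/2) - 9 = 37*(sqrt(2)/32) - 9 = 37*sqrt(2)/32 - 9 = -9 + 37*sqrt(2)/32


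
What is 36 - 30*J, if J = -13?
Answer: 426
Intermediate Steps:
36 - 30*J = 36 - 30*(-13) = 36 + 390 = 426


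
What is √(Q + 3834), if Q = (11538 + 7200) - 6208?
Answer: 2*√4091 ≈ 127.92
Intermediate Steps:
Q = 12530 (Q = 18738 - 6208 = 12530)
√(Q + 3834) = √(12530 + 3834) = √16364 = 2*√4091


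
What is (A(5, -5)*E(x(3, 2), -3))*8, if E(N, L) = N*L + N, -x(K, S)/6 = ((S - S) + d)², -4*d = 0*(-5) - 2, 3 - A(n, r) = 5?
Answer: -48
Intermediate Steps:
A(n, r) = -2 (A(n, r) = 3 - 1*5 = 3 - 5 = -2)
d = ½ (d = -(0*(-5) - 2)/4 = -(0 - 2)/4 = -¼*(-2) = ½ ≈ 0.50000)
x(K, S) = -3/2 (x(K, S) = -6*((S - S) + ½)² = -6*(0 + ½)² = -6*(½)² = -6*¼ = -3/2)
E(N, L) = N + L*N (E(N, L) = L*N + N = N + L*N)
(A(5, -5)*E(x(3, 2), -3))*8 = -(-3)*(1 - 3)*8 = -(-3)*(-2)*8 = -2*3*8 = -6*8 = -48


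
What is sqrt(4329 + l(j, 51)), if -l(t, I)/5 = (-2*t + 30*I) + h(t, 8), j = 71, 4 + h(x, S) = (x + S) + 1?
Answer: I*sqrt(2991) ≈ 54.69*I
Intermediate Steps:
h(x, S) = -3 + S + x (h(x, S) = -4 + ((x + S) + 1) = -4 + ((S + x) + 1) = -4 + (1 + S + x) = -3 + S + x)
l(t, I) = -25 - 150*I + 5*t (l(t, I) = -5*((-2*t + 30*I) + (-3 + 8 + t)) = -5*((-2*t + 30*I) + (5 + t)) = -5*(5 - t + 30*I) = -25 - 150*I + 5*t)
sqrt(4329 + l(j, 51)) = sqrt(4329 + (-25 - 150*51 + 5*71)) = sqrt(4329 + (-25 - 7650 + 355)) = sqrt(4329 - 7320) = sqrt(-2991) = I*sqrt(2991)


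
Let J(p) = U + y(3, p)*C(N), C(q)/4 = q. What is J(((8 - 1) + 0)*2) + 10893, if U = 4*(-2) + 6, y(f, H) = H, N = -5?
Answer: 10611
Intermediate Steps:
U = -2 (U = -8 + 6 = -2)
C(q) = 4*q
J(p) = -2 - 20*p (J(p) = -2 + p*(4*(-5)) = -2 + p*(-20) = -2 - 20*p)
J(((8 - 1) + 0)*2) + 10893 = (-2 - 20*((8 - 1) + 0)*2) + 10893 = (-2 - 20*(7 + 0)*2) + 10893 = (-2 - 140*2) + 10893 = (-2 - 20*14) + 10893 = (-2 - 280) + 10893 = -282 + 10893 = 10611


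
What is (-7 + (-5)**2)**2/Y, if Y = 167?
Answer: 324/167 ≈ 1.9401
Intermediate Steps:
(-7 + (-5)**2)**2/Y = (-7 + (-5)**2)**2/167 = (-7 + 25)**2*(1/167) = 18**2*(1/167) = 324*(1/167) = 324/167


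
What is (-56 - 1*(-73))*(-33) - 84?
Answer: -645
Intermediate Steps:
(-56 - 1*(-73))*(-33) - 84 = (-56 + 73)*(-33) - 84 = 17*(-33) - 84 = -561 - 84 = -645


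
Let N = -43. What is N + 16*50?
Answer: 757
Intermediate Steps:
N + 16*50 = -43 + 16*50 = -43 + 800 = 757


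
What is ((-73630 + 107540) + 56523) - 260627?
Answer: -170194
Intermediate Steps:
((-73630 + 107540) + 56523) - 260627 = (33910 + 56523) - 260627 = 90433 - 260627 = -170194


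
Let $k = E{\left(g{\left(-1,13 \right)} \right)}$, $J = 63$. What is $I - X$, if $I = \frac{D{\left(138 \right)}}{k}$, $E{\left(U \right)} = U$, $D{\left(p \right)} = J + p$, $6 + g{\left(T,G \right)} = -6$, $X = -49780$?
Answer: $\frac{199053}{4} \approx 49763.0$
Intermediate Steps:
$g{\left(T,G \right)} = -12$ ($g{\left(T,G \right)} = -6 - 6 = -12$)
$D{\left(p \right)} = 63 + p$
$k = -12$
$I = - \frac{67}{4}$ ($I = \frac{63 + 138}{-12} = 201 \left(- \frac{1}{12}\right) = - \frac{67}{4} \approx -16.75$)
$I - X = - \frac{67}{4} - -49780 = - \frac{67}{4} + 49780 = \frac{199053}{4}$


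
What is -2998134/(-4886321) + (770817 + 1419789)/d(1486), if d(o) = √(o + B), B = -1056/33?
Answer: 2998134/4886321 + 1095303*√1454/727 ≈ 57450.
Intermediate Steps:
B = -32 (B = -1056/33 = -12*8/3 = -32)
d(o) = √(-32 + o) (d(o) = √(o - 32) = √(-32 + o))
-2998134/(-4886321) + (770817 + 1419789)/d(1486) = -2998134/(-4886321) + (770817 + 1419789)/(√(-32 + 1486)) = -2998134*(-1/4886321) + 2190606/(√1454) = 2998134/4886321 + 2190606*(√1454/1454) = 2998134/4886321 + 1095303*√1454/727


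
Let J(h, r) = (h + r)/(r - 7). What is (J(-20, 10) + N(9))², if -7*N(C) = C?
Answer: 9409/441 ≈ 21.336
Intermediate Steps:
J(h, r) = (h + r)/(-7 + r)
N(C) = -C/7
(J(-20, 10) + N(9))² = ((-20 + 10)/(-7 + 10) - ⅐*9)² = (-10/3 - 9/7)² = (-97/21)² = 9409/441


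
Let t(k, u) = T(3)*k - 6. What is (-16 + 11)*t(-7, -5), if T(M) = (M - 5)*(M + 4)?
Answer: -460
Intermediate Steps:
T(M) = (-5 + M)*(4 + M)
t(k, u) = -6 - 14*k (t(k, u) = (-20 + 3² - 1*3)*k - 6 = (-20 + 9 - 3)*k - 6 = -14*k - 6 = -6 - 14*k)
(-16 + 11)*t(-7, -5) = (-16 + 11)*(-6 - 14*(-7)) = -5*(-6 + 98) = -5*92 = -460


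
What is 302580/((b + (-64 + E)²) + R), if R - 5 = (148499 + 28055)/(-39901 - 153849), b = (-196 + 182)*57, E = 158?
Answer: 7328109375/194769337 ≈ 37.625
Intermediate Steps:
b = -798 (b = -14*57 = -798)
R = 396098/96875 (R = 5 + (148499 + 28055)/(-39901 - 153849) = 5 + 176554/(-193750) = 5 + 176554*(-1/193750) = 5 - 88277/96875 = 396098/96875 ≈ 4.0888)
302580/((b + (-64 + E)²) + R) = 302580/((-798 + (-64 + 158)²) + 396098/96875) = 302580/((-798 + 94²) + 396098/96875) = 302580/((-798 + 8836) + 396098/96875) = 302580/(8038 + 396098/96875) = 302580/(779077348/96875) = 302580*(96875/779077348) = 7328109375/194769337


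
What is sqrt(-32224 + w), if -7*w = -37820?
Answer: 2*I*sqrt(328559)/7 ≈ 163.77*I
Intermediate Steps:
w = 37820/7 (w = -1/7*(-37820) = 37820/7 ≈ 5402.9)
sqrt(-32224 + w) = sqrt(-32224 + 37820/7) = sqrt(-187748/7) = 2*I*sqrt(328559)/7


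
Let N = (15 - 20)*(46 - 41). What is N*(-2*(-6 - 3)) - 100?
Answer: -550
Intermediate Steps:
N = -25 (N = -5*5 = -25)
N*(-2*(-6 - 3)) - 100 = -(-50)*(-6 - 3) - 100 = -(-50)*(-9) - 100 = -25*18 - 100 = -450 - 100 = -550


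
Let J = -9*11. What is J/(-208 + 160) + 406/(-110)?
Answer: -1433/880 ≈ -1.6284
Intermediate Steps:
J = -99
J/(-208 + 160) + 406/(-110) = -99/(-208 + 160) + 406/(-110) = -99/(-48) + 406*(-1/110) = -99*(-1/48) - 203/55 = 33/16 - 203/55 = -1433/880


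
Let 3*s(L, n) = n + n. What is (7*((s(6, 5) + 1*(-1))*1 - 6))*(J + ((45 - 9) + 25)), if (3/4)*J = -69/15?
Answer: -63371/45 ≈ -1408.2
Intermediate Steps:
s(L, n) = 2*n/3 (s(L, n) = (n + n)/3 = (2*n)/3 = 2*n/3)
J = -92/15 (J = 4*(-69/15)/3 = 4*(-69*1/15)/3 = (4/3)*(-23/5) = -92/15 ≈ -6.1333)
(7*((s(6, 5) + 1*(-1))*1 - 6))*(J + ((45 - 9) + 25)) = (7*(((⅔)*5 + 1*(-1))*1 - 6))*(-92/15 + ((45 - 9) + 25)) = (7*((10/3 - 1)*1 - 6))*(-92/15 + (36 + 25)) = (7*((7/3)*1 - 6))*(-92/15 + 61) = (7*(7/3 - 6))*(823/15) = (7*(-11/3))*(823/15) = -77/3*823/15 = -63371/45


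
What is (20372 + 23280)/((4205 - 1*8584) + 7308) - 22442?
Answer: -65688966/2929 ≈ -22427.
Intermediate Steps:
(20372 + 23280)/((4205 - 1*8584) + 7308) - 22442 = 43652/((4205 - 8584) + 7308) - 22442 = 43652/(-4379 + 7308) - 22442 = 43652/2929 - 22442 = -65688966/2929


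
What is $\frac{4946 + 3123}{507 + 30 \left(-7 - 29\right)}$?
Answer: $- \frac{8069}{573} \approx -14.082$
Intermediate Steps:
$\frac{4946 + 3123}{507 + 30 \left(-7 - 29\right)} = \frac{8069}{507 + 30 \left(-36\right)} = \frac{8069}{507 - 1080} = \frac{8069}{-573} = 8069 \left(- \frac{1}{573}\right) = - \frac{8069}{573}$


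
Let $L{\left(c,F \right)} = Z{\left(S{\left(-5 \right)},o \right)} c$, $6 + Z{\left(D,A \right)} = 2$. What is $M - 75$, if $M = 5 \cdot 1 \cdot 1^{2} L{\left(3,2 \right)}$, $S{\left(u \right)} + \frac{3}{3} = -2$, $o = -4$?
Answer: $-135$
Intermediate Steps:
$S{\left(u \right)} = -3$ ($S{\left(u \right)} = -1 - 2 = -3$)
$Z{\left(D,A \right)} = -4$ ($Z{\left(D,A \right)} = -6 + 2 = -4$)
$L{\left(c,F \right)} = - 4 c$
$M = -60$ ($M = 5 \cdot 1 \cdot 1^{2} \left(\left(-4\right) 3\right) = 5 \cdot 1 \left(-12\right) = 5 \left(-12\right) = -60$)
$M - 75 = -60 - 75 = -135$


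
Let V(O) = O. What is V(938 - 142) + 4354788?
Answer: 4355584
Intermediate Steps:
V(938 - 142) + 4354788 = (938 - 142) + 4354788 = 796 + 4354788 = 4355584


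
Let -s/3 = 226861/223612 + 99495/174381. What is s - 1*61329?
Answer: -797209694052177/12997894724 ≈ -61334.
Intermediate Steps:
s = -61808523981/12997894724 (s = -3*(226861/223612 + 99495/174381) = -3*(226861*(1/223612) + 99495*(1/174381)) = -3*(226861/223612 + 33165/58127) = -3*20602841327/12997894724 = -61808523981/12997894724 ≈ -4.7553)
s - 1*61329 = -61808523981/12997894724 - 1*61329 = -61808523981/12997894724 - 61329 = -797209694052177/12997894724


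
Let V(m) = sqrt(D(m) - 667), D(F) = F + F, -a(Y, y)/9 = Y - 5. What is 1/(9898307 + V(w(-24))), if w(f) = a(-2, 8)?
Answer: 9898307/97976481466790 - I*sqrt(541)/97976481466790 ≈ 1.0103e-7 - 2.374e-13*I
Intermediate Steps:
a(Y, y) = 45 - 9*Y (a(Y, y) = -9*(Y - 5) = -9*(-5 + Y) = 45 - 9*Y)
D(F) = 2*F
w(f) = 63 (w(f) = 45 - 9*(-2) = 45 + 18 = 63)
V(m) = sqrt(-667 + 2*m) (V(m) = sqrt(2*m - 667) = sqrt(-667 + 2*m))
1/(9898307 + V(w(-24))) = 1/(9898307 + sqrt(-667 + 2*63)) = 1/(9898307 + sqrt(-667 + 126)) = 1/(9898307 + sqrt(-541)) = 1/(9898307 + I*sqrt(541))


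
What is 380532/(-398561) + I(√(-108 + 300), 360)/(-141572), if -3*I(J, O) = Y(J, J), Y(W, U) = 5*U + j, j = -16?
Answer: -40406101472/42318808419 + 10*√3/106179 ≈ -0.95464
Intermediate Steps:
Y(W, U) = -16 + 5*U (Y(W, U) = 5*U - 16 = -16 + 5*U)
I(J, O) = 16/3 - 5*J/3 (I(J, O) = -(-16 + 5*J)/3 = 16/3 - 5*J/3)
380532/(-398561) + I(√(-108 + 300), 360)/(-141572) = 380532/(-398561) + (16/3 - 5*√(-108 + 300)/3)/(-141572) = 380532*(-1/398561) + (16/3 - 40*√3/3)*(-1/141572) = -380532/398561 + (16/3 - 40*√3/3)*(-1/141572) = -380532/398561 + (-4/106179 + 10*√3/106179) = -40406101472/42318808419 + 10*√3/106179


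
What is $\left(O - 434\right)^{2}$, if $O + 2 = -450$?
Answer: $784996$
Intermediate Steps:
$O = -452$ ($O = -2 - 450 = -452$)
$\left(O - 434\right)^{2} = \left(-452 - 434\right)^{2} = \left(-886\right)^{2} = 784996$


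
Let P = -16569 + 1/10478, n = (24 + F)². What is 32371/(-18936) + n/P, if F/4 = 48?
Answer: -14877011346599/3287478600216 ≈ -4.5254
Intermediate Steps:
F = 192 (F = 4*48 = 192)
n = 46656 (n = (24 + 192)² = 216² = 46656)
P = -173609981/10478 (P = -16569 + 1/10478 = -173609981/10478 ≈ -16569.)
32371/(-18936) + n/P = 32371/(-18936) + 46656/(-173609981/10478) = 32371*(-1/18936) + 46656*(-10478/173609981) = -32371/18936 - 488861568/173609981 = -14877011346599/3287478600216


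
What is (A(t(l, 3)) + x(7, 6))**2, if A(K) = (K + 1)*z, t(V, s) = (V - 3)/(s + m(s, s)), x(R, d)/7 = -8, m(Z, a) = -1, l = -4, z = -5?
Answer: 7569/4 ≈ 1892.3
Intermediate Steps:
x(R, d) = -56 (x(R, d) = 7*(-8) = -56)
t(V, s) = (-3 + V)/(-1 + s) (t(V, s) = (V - 3)/(s - 1) = (-3 + V)/(-1 + s))
A(K) = -5 - 5*K (A(K) = (K + 1)*(-5) = (1 + K)*(-5) = -5 - 5*K)
(A(t(l, 3)) + x(7, 6))**2 = ((-5 - 5*(-3 - 4)/(-1 + 3)) - 56)**2 = ((-5 - 5*(-7)/2) - 56)**2 = ((-5 - 5*(-7/2)) - 56)**2 = ((-5 + 35/2) - 56)**2 = (25/2 - 56)**2 = (-87/2)**2 = 7569/4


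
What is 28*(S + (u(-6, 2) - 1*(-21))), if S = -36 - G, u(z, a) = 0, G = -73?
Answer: 1624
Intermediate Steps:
S = 37 (S = -36 - 1*(-73) = -36 + 73 = 37)
28*(S + (u(-6, 2) - 1*(-21))) = 28*(37 + (0 - 1*(-21))) = 28*(37 + (0 + 21)) = 28*(37 + 21) = 28*58 = 1624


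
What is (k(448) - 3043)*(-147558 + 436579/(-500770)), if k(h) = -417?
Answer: 25566997458694/50077 ≈ 5.1055e+8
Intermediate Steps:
(k(448) - 3043)*(-147558 + 436579/(-500770)) = (-417 - 3043)*(-147558 + 436579/(-500770)) = -3460*(-147558 + 436579*(-1/500770)) = -3460*(-147558 - 436579/500770) = -3460*(-73893056239/500770) = 25566997458694/50077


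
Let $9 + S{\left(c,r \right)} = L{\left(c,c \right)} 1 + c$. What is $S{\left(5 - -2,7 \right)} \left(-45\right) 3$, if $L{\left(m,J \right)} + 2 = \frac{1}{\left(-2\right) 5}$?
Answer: $\frac{1107}{2} \approx 553.5$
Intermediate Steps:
$L{\left(m,J \right)} = - \frac{21}{10}$ ($L{\left(m,J \right)} = -2 + \frac{1}{\left(-2\right) 5} = -2 + \frac{1}{-10} = -2 - \frac{1}{10} = - \frac{21}{10}$)
$S{\left(c,r \right)} = - \frac{111}{10} + c$ ($S{\left(c,r \right)} = -9 + \left(\left(- \frac{21}{10}\right) 1 + c\right) = -9 + \left(- \frac{21}{10} + c\right) = - \frac{111}{10} + c$)
$S{\left(5 - -2,7 \right)} \left(-45\right) 3 = \left(- \frac{111}{10} + \left(5 - -2\right)\right) \left(-45\right) 3 = \left(- \frac{111}{10} + \left(5 + 2\right)\right) \left(-45\right) 3 = \left(- \frac{111}{10} + 7\right) \left(-45\right) 3 = \left(- \frac{41}{10}\right) \left(-45\right) 3 = \frac{369}{2} \cdot 3 = \frac{1107}{2}$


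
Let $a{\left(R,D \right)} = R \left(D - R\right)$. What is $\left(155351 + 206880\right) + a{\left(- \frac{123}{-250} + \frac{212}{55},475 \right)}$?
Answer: $\frac{2754842669541}{7562500} \approx 3.6428 \cdot 10^{5}$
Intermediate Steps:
$\left(155351 + 206880\right) + a{\left(- \frac{123}{-250} + \frac{212}{55},475 \right)} = \left(155351 + 206880\right) + \left(- \frac{123}{-250} + \frac{212}{55}\right) \left(475 - \left(- \frac{123}{-250} + \frac{212}{55}\right)\right) = 362231 + \left(\left(-123\right) \left(- \frac{1}{250}\right) + 212 \cdot \frac{1}{55}\right) \left(475 - \left(\left(-123\right) \left(- \frac{1}{250}\right) + 212 \cdot \frac{1}{55}\right)\right) = 362231 + \left(\frac{123}{250} + \frac{212}{55}\right) \left(475 - \left(\frac{123}{250} + \frac{212}{55}\right)\right) = 362231 + \frac{11953 \left(475 - \frac{11953}{2750}\right)}{2750} = 362231 + \frac{11953}{2750} \cdot \frac{1294297}{2750} = 362231 + \frac{15470732041}{7562500} = \frac{2754842669541}{7562500}$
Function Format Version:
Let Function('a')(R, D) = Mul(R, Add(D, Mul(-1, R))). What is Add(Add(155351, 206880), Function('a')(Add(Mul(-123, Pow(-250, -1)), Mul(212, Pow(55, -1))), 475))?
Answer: Rational(2754842669541, 7562500) ≈ 3.6428e+5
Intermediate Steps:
Add(Add(155351, 206880), Function('a')(Add(Mul(-123, Pow(-250, -1)), Mul(212, Pow(55, -1))), 475)) = Add(Add(155351, 206880), Mul(Add(Mul(-123, Pow(-250, -1)), Mul(212, Pow(55, -1))), Add(475, Mul(-1, Add(Mul(-123, Pow(-250, -1)), Mul(212, Pow(55, -1))))))) = Add(362231, Mul(Add(Mul(-123, Rational(-1, 250)), Mul(212, Rational(1, 55))), Add(475, Mul(-1, Add(Mul(-123, Rational(-1, 250)), Mul(212, Rational(1, 55))))))) = Add(362231, Mul(Add(Rational(123, 250), Rational(212, 55)), Add(475, Mul(-1, Add(Rational(123, 250), Rational(212, 55)))))) = Add(362231, Mul(Rational(11953, 2750), Add(475, Mul(-1, Rational(11953, 2750))))) = Add(362231, Mul(Rational(11953, 2750), Add(475, Rational(-11953, 2750)))) = Add(362231, Mul(Rational(11953, 2750), Rational(1294297, 2750))) = Add(362231, Rational(15470732041, 7562500)) = Rational(2754842669541, 7562500)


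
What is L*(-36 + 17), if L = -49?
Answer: 931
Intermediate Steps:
L*(-36 + 17) = -49*(-36 + 17) = -49*(-19) = 931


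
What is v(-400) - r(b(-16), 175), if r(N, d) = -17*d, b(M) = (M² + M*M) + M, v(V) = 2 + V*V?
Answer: 162977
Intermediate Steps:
v(V) = 2 + V²
b(M) = M + 2*M² (b(M) = (M² + M²) + M = 2*M² + M = M + 2*M²)
v(-400) - r(b(-16), 175) = (2 + (-400)²) - (-17)*175 = (2 + 160000) - 1*(-2975) = 160002 + 2975 = 162977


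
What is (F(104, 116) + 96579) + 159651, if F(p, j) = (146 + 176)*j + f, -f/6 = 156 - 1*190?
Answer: 293786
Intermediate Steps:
f = 204 (f = -6*(156 - 1*190) = -6*(156 - 190) = -6*(-34) = 204)
F(p, j) = 204 + 322*j (F(p, j) = (146 + 176)*j + 204 = 322*j + 204 = 204 + 322*j)
(F(104, 116) + 96579) + 159651 = ((204 + 322*116) + 96579) + 159651 = ((204 + 37352) + 96579) + 159651 = (37556 + 96579) + 159651 = 134135 + 159651 = 293786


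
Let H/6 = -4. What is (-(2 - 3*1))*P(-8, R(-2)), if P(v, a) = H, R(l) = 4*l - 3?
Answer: -24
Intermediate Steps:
R(l) = -3 + 4*l
H = -24 (H = 6*(-4) = -24)
P(v, a) = -24
(-(2 - 3*1))*P(-8, R(-2)) = -(2 - 3*1)*(-24) = -(2 - 3)*(-24) = -1*(-1)*(-24) = 1*(-24) = -24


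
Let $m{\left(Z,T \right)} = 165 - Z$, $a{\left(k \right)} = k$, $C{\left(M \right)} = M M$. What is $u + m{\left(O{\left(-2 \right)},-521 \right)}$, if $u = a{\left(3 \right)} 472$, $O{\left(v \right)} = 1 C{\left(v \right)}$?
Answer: $1577$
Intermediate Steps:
$C{\left(M \right)} = M^{2}$
$O{\left(v \right)} = v^{2}$ ($O{\left(v \right)} = 1 v^{2} = v^{2}$)
$u = 1416$ ($u = 3 \cdot 472 = 1416$)
$u + m{\left(O{\left(-2 \right)},-521 \right)} = 1416 + \left(165 - \left(-2\right)^{2}\right) = 1416 + \left(165 - 4\right) = 1416 + 161 = 1577$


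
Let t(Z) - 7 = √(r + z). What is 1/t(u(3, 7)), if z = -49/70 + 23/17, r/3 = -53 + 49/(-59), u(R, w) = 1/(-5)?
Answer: 70210/2104681 - I*√16180506330/2104681 ≈ 0.033359 - 0.060438*I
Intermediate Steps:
u(R, w) = -⅕
r = -9528/59 (r = 3*(-53 + 49/(-59)) = 3*(-53 + 49*(-1/59)) = 3*(-53 - 49/59) = 3*(-3176/59) = -9528/59 ≈ -161.49)
z = 111/170 (z = -49*1/70 + 23*(1/17) = -7/10 + 23/17 = 111/170 ≈ 0.65294)
t(Z) = 7 + I*√16180506330/10030 (t(Z) = 7 + √(-9528/59 + 111/170) = 7 + √(-1613211/10030) = 7 + I*√16180506330/10030)
1/t(u(3, 7)) = 1/(7 + I*√16180506330/10030)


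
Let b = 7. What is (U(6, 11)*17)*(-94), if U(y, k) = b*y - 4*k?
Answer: 3196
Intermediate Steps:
U(y, k) = -4*k + 7*y (U(y, k) = 7*y - 4*k = -4*k + 7*y)
(U(6, 11)*17)*(-94) = ((-4*11 + 7*6)*17)*(-94) = ((-44 + 42)*17)*(-94) = -2*17*(-94) = -34*(-94) = 3196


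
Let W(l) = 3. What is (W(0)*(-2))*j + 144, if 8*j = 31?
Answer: 483/4 ≈ 120.75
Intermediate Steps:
j = 31/8 (j = (⅛)*31 = 31/8 ≈ 3.8750)
(W(0)*(-2))*j + 144 = (3*(-2))*(31/8) + 144 = -6*31/8 + 144 = -93/4 + 144 = 483/4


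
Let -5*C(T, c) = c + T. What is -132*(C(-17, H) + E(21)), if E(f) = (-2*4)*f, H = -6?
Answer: 107844/5 ≈ 21569.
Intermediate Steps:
C(T, c) = -T/5 - c/5 (C(T, c) = -(c + T)/5 = -(T + c)/5 = -T/5 - c/5)
E(f) = -8*f
-132*(C(-17, H) + E(21)) = -132*((-⅕*(-17) - ⅕*(-6)) - 8*21) = -132*((17/5 + 6/5) - 168) = -132*(23/5 - 168) = -132*(-817/5) = 107844/5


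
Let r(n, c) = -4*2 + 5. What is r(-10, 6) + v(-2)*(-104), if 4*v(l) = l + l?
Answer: 101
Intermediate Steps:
r(n, c) = -3 (r(n, c) = -8 + 5 = -3)
v(l) = l/2 (v(l) = (l + l)/4 = (2*l)/4 = l/2)
r(-10, 6) + v(-2)*(-104) = -3 + ((½)*(-2))*(-104) = -3 - 1*(-104) = -3 + 104 = 101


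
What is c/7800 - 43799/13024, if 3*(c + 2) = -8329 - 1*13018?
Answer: -162874759/38095200 ≈ -4.2755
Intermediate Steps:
c = -21353/3 (c = -2 + (-8329 - 1*13018)/3 = -2 + (-8329 - 13018)/3 = -2 + (1/3)*(-21347) = -2 - 21347/3 = -21353/3 ≈ -7117.7)
c/7800 - 43799/13024 = -21353/3/7800 - 43799/13024 = -21353/3*1/7800 - 43799*1/13024 = -21353/23400 - 43799/13024 = -162874759/38095200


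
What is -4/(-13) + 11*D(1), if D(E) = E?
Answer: 147/13 ≈ 11.308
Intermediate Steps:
-4/(-13) + 11*D(1) = -4/(-13) + 11*1 = -4*(-1/13) + 11 = 4/13 + 11 = 147/13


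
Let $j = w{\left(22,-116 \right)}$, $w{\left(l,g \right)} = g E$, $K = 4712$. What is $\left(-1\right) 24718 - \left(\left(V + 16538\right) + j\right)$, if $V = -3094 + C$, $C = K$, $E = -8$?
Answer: $-43802$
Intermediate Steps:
$C = 4712$
$w{\left(l,g \right)} = - 8 g$ ($w{\left(l,g \right)} = g \left(-8\right) = - 8 g$)
$j = 928$ ($j = \left(-8\right) \left(-116\right) = 928$)
$V = 1618$ ($V = -3094 + 4712 = 1618$)
$\left(-1\right) 24718 - \left(\left(V + 16538\right) + j\right) = \left(-1\right) 24718 - \left(\left(1618 + 16538\right) + 928\right) = -24718 - \left(18156 + 928\right) = -24718 - 19084 = -43802$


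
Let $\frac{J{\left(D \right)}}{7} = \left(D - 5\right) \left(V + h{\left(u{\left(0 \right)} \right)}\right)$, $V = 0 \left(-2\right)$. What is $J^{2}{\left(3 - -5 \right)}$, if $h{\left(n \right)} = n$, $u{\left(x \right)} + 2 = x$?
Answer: $1764$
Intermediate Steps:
$u{\left(x \right)} = -2 + x$
$V = 0$
$J{\left(D \right)} = 70 - 14 D$ ($J{\left(D \right)} = 7 \left(D - 5\right) \left(0 + \left(-2 + 0\right)\right) = 7 \left(-5 + D\right) \left(0 - 2\right) = 7 \left(-5 + D\right) \left(-2\right) = 7 \left(10 - 2 D\right) = 70 - 14 D$)
$J^{2}{\left(3 - -5 \right)} = \left(70 - 14 \left(3 - -5\right)\right)^{2} = \left(70 - 14 \left(3 + 5\right)\right)^{2} = \left(70 - 112\right)^{2} = \left(-42\right)^{2} = 1764$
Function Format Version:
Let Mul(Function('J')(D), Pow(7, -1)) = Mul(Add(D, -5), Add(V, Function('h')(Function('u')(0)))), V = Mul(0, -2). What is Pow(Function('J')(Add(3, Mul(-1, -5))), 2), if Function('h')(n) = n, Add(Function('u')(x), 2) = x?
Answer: 1764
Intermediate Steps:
Function('u')(x) = Add(-2, x)
V = 0
Function('J')(D) = Add(70, Mul(-14, D)) (Function('J')(D) = Mul(7, Mul(Add(D, -5), Add(0, Add(-2, 0)))) = Mul(7, Mul(Add(-5, D), Add(0, -2))) = Mul(7, Mul(Add(-5, D), -2)) = Mul(7, Add(10, Mul(-2, D))) = Add(70, Mul(-14, D)))
Pow(Function('J')(Add(3, Mul(-1, -5))), 2) = Pow(Add(70, Mul(-14, Add(3, Mul(-1, -5)))), 2) = Pow(Add(70, Mul(-14, Add(3, 5))), 2) = Pow(Add(70, Mul(-14, 8)), 2) = Pow(Add(70, -112), 2) = Pow(-42, 2) = 1764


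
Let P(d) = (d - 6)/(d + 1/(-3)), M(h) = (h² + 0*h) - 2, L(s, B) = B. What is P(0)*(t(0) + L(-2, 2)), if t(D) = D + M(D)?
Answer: 0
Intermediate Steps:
M(h) = -2 + h² (M(h) = (h² + 0) - 2 = h² - 2 = -2 + h²)
P(d) = (-6 + d)/(-⅓ + d) (P(d) = (-6 + d)/(d - ⅓) = (-6 + d)/(-⅓ + d))
t(D) = -2 + D + D² (t(D) = D + (-2 + D²) = -2 + D + D²)
P(0)*(t(0) + L(-2, 2)) = (3*(-6 + 0)/(-1 + 3*0))*((-2 + 0 + 0²) + 2) = (3*(-6)/(-1 + 0))*((-2 + 0 + 0) + 2) = (3*(-6)/(-1))*(-2 + 2) = (3*(-1)*(-6))*0 = 18*0 = 0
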